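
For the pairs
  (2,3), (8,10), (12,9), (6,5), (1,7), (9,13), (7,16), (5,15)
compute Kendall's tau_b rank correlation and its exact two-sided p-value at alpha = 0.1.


Step 1: Enumerate the 28 unordered pairs (i,j) with i<j and classify each by sign(x_j-x_i) * sign(y_j-y_i).
  (1,2):dx=+6,dy=+7->C; (1,3):dx=+10,dy=+6->C; (1,4):dx=+4,dy=+2->C; (1,5):dx=-1,dy=+4->D
  (1,6):dx=+7,dy=+10->C; (1,7):dx=+5,dy=+13->C; (1,8):dx=+3,dy=+12->C; (2,3):dx=+4,dy=-1->D
  (2,4):dx=-2,dy=-5->C; (2,5):dx=-7,dy=-3->C; (2,6):dx=+1,dy=+3->C; (2,7):dx=-1,dy=+6->D
  (2,8):dx=-3,dy=+5->D; (3,4):dx=-6,dy=-4->C; (3,5):dx=-11,dy=-2->C; (3,6):dx=-3,dy=+4->D
  (3,7):dx=-5,dy=+7->D; (3,8):dx=-7,dy=+6->D; (4,5):dx=-5,dy=+2->D; (4,6):dx=+3,dy=+8->C
  (4,7):dx=+1,dy=+11->C; (4,8):dx=-1,dy=+10->D; (5,6):dx=+8,dy=+6->C; (5,7):dx=+6,dy=+9->C
  (5,8):dx=+4,dy=+8->C; (6,7):dx=-2,dy=+3->D; (6,8):dx=-4,dy=+2->D; (7,8):dx=-2,dy=-1->C
Step 2: C = 17, D = 11, total pairs = 28.
Step 3: tau = (C - D)/(n(n-1)/2) = (17 - 11)/28 = 0.214286.
Step 4: Exact two-sided p-value (enumerate n! = 40320 permutations of y under H0): p = 0.548413.
Step 5: alpha = 0.1. fail to reject H0.

tau_b = 0.2143 (C=17, D=11), p = 0.548413, fail to reject H0.


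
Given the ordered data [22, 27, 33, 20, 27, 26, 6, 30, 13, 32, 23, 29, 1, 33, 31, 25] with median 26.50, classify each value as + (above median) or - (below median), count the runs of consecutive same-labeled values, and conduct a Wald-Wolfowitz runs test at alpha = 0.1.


Step 1: Compute median = 26.50; label A = above, B = below.
Labels in order: BAABABBABABABAAB  (n_A = 8, n_B = 8)
Step 2: Count runs R = 13.
Step 3: Under H0 (random ordering), E[R] = 2*n_A*n_B/(n_A+n_B) + 1 = 2*8*8/16 + 1 = 9.0000.
        Var[R] = 2*n_A*n_B*(2*n_A*n_B - n_A - n_B) / ((n_A+n_B)^2 * (n_A+n_B-1)) = 14336/3840 = 3.7333.
        SD[R] = 1.9322.
Step 4: Continuity-corrected z = (R - 0.5 - E[R]) / SD[R] = (13 - 0.5 - 9.0000) / 1.9322 = 1.8114.
Step 5: Two-sided p-value via normal approximation = 2*(1 - Phi(|z|)) = 0.070076.
Step 6: alpha = 0.1. reject H0.

R = 13, z = 1.8114, p = 0.070076, reject H0.


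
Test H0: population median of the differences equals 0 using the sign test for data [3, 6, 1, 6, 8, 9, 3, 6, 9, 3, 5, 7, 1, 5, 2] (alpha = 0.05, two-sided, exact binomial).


Step 1: Discard zero differences. Original n = 15; n_eff = number of nonzero differences = 15.
Nonzero differences (with sign): +3, +6, +1, +6, +8, +9, +3, +6, +9, +3, +5, +7, +1, +5, +2
Step 2: Count signs: positive = 15, negative = 0.
Step 3: Under H0: P(positive) = 0.5, so the number of positives S ~ Bin(15, 0.5).
Step 4: Two-sided exact p-value = sum of Bin(15,0.5) probabilities at or below the observed probability = 0.000061.
Step 5: alpha = 0.05. reject H0.

n_eff = 15, pos = 15, neg = 0, p = 0.000061, reject H0.


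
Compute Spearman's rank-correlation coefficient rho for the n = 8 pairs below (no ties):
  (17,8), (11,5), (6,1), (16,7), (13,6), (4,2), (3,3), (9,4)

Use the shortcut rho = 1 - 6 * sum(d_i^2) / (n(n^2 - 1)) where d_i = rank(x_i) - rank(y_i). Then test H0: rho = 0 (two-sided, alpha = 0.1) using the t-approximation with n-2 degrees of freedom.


Step 1: Rank x and y separately (midranks; no ties here).
rank(x): 17->8, 11->5, 6->3, 16->7, 13->6, 4->2, 3->1, 9->4
rank(y): 8->8, 5->5, 1->1, 7->7, 6->6, 2->2, 3->3, 4->4
Step 2: d_i = R_x(i) - R_y(i); compute d_i^2.
  (8-8)^2=0, (5-5)^2=0, (3-1)^2=4, (7-7)^2=0, (6-6)^2=0, (2-2)^2=0, (1-3)^2=4, (4-4)^2=0
sum(d^2) = 8.
Step 3: rho = 1 - 6*8 / (8*(8^2 - 1)) = 1 - 48/504 = 0.904762.
Step 4: Under H0, t = rho * sqrt((n-2)/(1-rho^2)) = 5.2034 ~ t(6).
Step 5: Two-sided p-value from the t-distribution with 6 df = 0.002008.
Step 6: alpha = 0.1. reject H0.

rho = 0.9048, p = 0.002008, reject H0 at alpha = 0.1.


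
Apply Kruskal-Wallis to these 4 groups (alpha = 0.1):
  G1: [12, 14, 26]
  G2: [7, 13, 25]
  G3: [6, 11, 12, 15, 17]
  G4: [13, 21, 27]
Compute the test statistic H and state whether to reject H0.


Step 1: Combine all N = 14 observations and assign midranks.
sorted (value, group, rank): (6,G3,1), (7,G2,2), (11,G3,3), (12,G1,4.5), (12,G3,4.5), (13,G2,6.5), (13,G4,6.5), (14,G1,8), (15,G3,9), (17,G3,10), (21,G4,11), (25,G2,12), (26,G1,13), (27,G4,14)
Step 2: Sum ranks within each group.
R_1 = 25.5 (n_1 = 3)
R_2 = 20.5 (n_2 = 3)
R_3 = 27.5 (n_3 = 5)
R_4 = 31.5 (n_4 = 3)
Step 3: H = 12/(N(N+1)) * sum(R_i^2/n_i) - 3(N+1)
     = 12/(14*15) * (25.5^2/3 + 20.5^2/3 + 27.5^2/5 + 31.5^2/3) - 3*15
     = 0.057143 * 838.833 - 45
     = 2.933333.
Step 4: Ties present; correction factor C = 1 - 12/(14^3 - 14) = 0.995604. Corrected H = 2.933333 / 0.995604 = 2.946284.
Step 5: Under H0, H ~ chi^2(3); p-value = 0.399981.
Step 6: alpha = 0.1. fail to reject H0.

H = 2.9463, df = 3, p = 0.399981, fail to reject H0.


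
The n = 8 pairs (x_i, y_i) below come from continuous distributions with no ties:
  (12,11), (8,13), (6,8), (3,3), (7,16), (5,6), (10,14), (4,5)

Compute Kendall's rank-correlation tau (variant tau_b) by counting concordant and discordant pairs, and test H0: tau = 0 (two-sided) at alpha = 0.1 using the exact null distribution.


Step 1: Enumerate the 28 unordered pairs (i,j) with i<j and classify each by sign(x_j-x_i) * sign(y_j-y_i).
  (1,2):dx=-4,dy=+2->D; (1,3):dx=-6,dy=-3->C; (1,4):dx=-9,dy=-8->C; (1,5):dx=-5,dy=+5->D
  (1,6):dx=-7,dy=-5->C; (1,7):dx=-2,dy=+3->D; (1,8):dx=-8,dy=-6->C; (2,3):dx=-2,dy=-5->C
  (2,4):dx=-5,dy=-10->C; (2,5):dx=-1,dy=+3->D; (2,6):dx=-3,dy=-7->C; (2,7):dx=+2,dy=+1->C
  (2,8):dx=-4,dy=-8->C; (3,4):dx=-3,dy=-5->C; (3,5):dx=+1,dy=+8->C; (3,6):dx=-1,dy=-2->C
  (3,7):dx=+4,dy=+6->C; (3,8):dx=-2,dy=-3->C; (4,5):dx=+4,dy=+13->C; (4,6):dx=+2,dy=+3->C
  (4,7):dx=+7,dy=+11->C; (4,8):dx=+1,dy=+2->C; (5,6):dx=-2,dy=-10->C; (5,7):dx=+3,dy=-2->D
  (5,8):dx=-3,dy=-11->C; (6,7):dx=+5,dy=+8->C; (6,8):dx=-1,dy=-1->C; (7,8):dx=-6,dy=-9->C
Step 2: C = 23, D = 5, total pairs = 28.
Step 3: tau = (C - D)/(n(n-1)/2) = (23 - 5)/28 = 0.642857.
Step 4: Exact two-sided p-value (enumerate n! = 40320 permutations of y under H0): p = 0.031151.
Step 5: alpha = 0.1. reject H0.

tau_b = 0.6429 (C=23, D=5), p = 0.031151, reject H0.


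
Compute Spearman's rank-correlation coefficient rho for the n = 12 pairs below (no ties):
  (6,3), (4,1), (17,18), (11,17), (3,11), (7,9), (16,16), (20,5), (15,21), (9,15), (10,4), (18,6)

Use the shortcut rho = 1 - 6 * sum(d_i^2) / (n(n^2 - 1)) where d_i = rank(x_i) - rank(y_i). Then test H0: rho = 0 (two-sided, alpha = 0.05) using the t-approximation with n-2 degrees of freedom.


Step 1: Rank x and y separately (midranks; no ties here).
rank(x): 6->3, 4->2, 17->10, 11->7, 3->1, 7->4, 16->9, 20->12, 15->8, 9->5, 10->6, 18->11
rank(y): 3->2, 1->1, 18->11, 17->10, 11->7, 9->6, 16->9, 5->4, 21->12, 15->8, 4->3, 6->5
Step 2: d_i = R_x(i) - R_y(i); compute d_i^2.
  (3-2)^2=1, (2-1)^2=1, (10-11)^2=1, (7-10)^2=9, (1-7)^2=36, (4-6)^2=4, (9-9)^2=0, (12-4)^2=64, (8-12)^2=16, (5-8)^2=9, (6-3)^2=9, (11-5)^2=36
sum(d^2) = 186.
Step 3: rho = 1 - 6*186 / (12*(12^2 - 1)) = 1 - 1116/1716 = 0.349650.
Step 4: Under H0, t = rho * sqrt((n-2)/(1-rho^2)) = 1.1802 ~ t(10).
Step 5: Two-sided p-value from the t-distribution with 10 df = 0.265239.
Step 6: alpha = 0.05. fail to reject H0.

rho = 0.3497, p = 0.265239, fail to reject H0 at alpha = 0.05.


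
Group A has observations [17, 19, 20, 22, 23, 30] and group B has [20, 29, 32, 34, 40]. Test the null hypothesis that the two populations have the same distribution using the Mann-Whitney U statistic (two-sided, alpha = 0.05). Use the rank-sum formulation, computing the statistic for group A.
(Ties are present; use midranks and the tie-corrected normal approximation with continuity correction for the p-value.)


Step 1: Combine and sort all 11 observations; assign midranks.
sorted (value, group): (17,X), (19,X), (20,X), (20,Y), (22,X), (23,X), (29,Y), (30,X), (32,Y), (34,Y), (40,Y)
ranks: 17->1, 19->2, 20->3.5, 20->3.5, 22->5, 23->6, 29->7, 30->8, 32->9, 34->10, 40->11
Step 2: Rank sum for X: R1 = 1 + 2 + 3.5 + 5 + 6 + 8 = 25.5.
Step 3: U_X = R1 - n1(n1+1)/2 = 25.5 - 6*7/2 = 25.5 - 21 = 4.5.
       U_Y = n1*n2 - U_X = 30 - 4.5 = 25.5.
Step 4: Ties are present, so use the tie-corrected normal approximation (with continuity correction) for the p-value.
Step 5: p-value = 0.067264; compare to alpha = 0.05. fail to reject H0.

U_X = 4.5, p = 0.067264, fail to reject H0 at alpha = 0.05.


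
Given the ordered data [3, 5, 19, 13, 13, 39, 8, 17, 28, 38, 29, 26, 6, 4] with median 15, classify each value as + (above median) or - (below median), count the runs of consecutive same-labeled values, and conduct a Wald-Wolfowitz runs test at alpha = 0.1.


Step 1: Compute median = 15; label A = above, B = below.
Labels in order: BBABBABAAAAABB  (n_A = 7, n_B = 7)
Step 2: Count runs R = 7.
Step 3: Under H0 (random ordering), E[R] = 2*n_A*n_B/(n_A+n_B) + 1 = 2*7*7/14 + 1 = 8.0000.
        Var[R] = 2*n_A*n_B*(2*n_A*n_B - n_A - n_B) / ((n_A+n_B)^2 * (n_A+n_B-1)) = 8232/2548 = 3.2308.
        SD[R] = 1.7974.
Step 4: Continuity-corrected z = (R + 0.5 - E[R]) / SD[R] = (7 + 0.5 - 8.0000) / 1.7974 = -0.2782.
Step 5: Two-sided p-value via normal approximation = 2*(1 - Phi(|z|)) = 0.780879.
Step 6: alpha = 0.1. fail to reject H0.

R = 7, z = -0.2782, p = 0.780879, fail to reject H0.


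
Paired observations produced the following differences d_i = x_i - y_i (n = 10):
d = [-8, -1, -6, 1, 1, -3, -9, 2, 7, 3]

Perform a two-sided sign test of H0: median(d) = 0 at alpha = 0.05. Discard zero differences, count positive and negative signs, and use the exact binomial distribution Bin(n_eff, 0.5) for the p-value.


Step 1: Discard zero differences. Original n = 10; n_eff = number of nonzero differences = 10.
Nonzero differences (with sign): -8, -1, -6, +1, +1, -3, -9, +2, +7, +3
Step 2: Count signs: positive = 5, negative = 5.
Step 3: Under H0: P(positive) = 0.5, so the number of positives S ~ Bin(10, 0.5).
Step 4: Two-sided exact p-value = sum of Bin(10,0.5) probabilities at or below the observed probability = 1.000000.
Step 5: alpha = 0.05. fail to reject H0.

n_eff = 10, pos = 5, neg = 5, p = 1.000000, fail to reject H0.


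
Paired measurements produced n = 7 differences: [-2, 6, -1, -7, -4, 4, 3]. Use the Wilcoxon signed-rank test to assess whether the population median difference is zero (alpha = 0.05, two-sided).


Step 1: Drop any zero differences (none here) and take |d_i|.
|d| = [2, 6, 1, 7, 4, 4, 3]
Step 2: Midrank |d_i| (ties get averaged ranks).
ranks: |2|->2, |6|->6, |1|->1, |7|->7, |4|->4.5, |4|->4.5, |3|->3
Step 3: Attach original signs; sum ranks with positive sign and with negative sign.
W+ = 6 + 4.5 + 3 = 13.5
W- = 2 + 1 + 7 + 4.5 = 14.5
(Check: W+ + W- = 28 should equal n(n+1)/2 = 28.)
Step 4: Test statistic W = min(W+, W-) = 13.5.
Step 5: Ties in |d|, so use the tie-corrected normal approximation.
        E[W] = n(n+1)/4 = 7*8/4 = 14.
        Tie groups: |d|=4 (t=2); sum(t^3 - t) = 6.
        Var[W] = n(n+1)(2n+1)/24 - sum(t^3-t)/48 = 840/24 - 6/48 = 34.875.
        z = (W - E[W]) / sqrt(Var[W]) = (13.5 - 14) / 5.9055 = -0.0847.
        Two-sided p = 2*Phi(z) = 0.932526.
Step 6: alpha = 0.05. fail to reject H0.

W+ = 13.5, W- = 14.5, W = min = 13.5, p = 0.932526, fail to reject H0.


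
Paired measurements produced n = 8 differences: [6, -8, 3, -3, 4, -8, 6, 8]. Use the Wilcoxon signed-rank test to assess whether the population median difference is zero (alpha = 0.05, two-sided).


Step 1: Drop any zero differences (none here) and take |d_i|.
|d| = [6, 8, 3, 3, 4, 8, 6, 8]
Step 2: Midrank |d_i| (ties get averaged ranks).
ranks: |6|->4.5, |8|->7, |3|->1.5, |3|->1.5, |4|->3, |8|->7, |6|->4.5, |8|->7
Step 3: Attach original signs; sum ranks with positive sign and with negative sign.
W+ = 4.5 + 1.5 + 3 + 4.5 + 7 = 20.5
W- = 7 + 1.5 + 7 = 15.5
(Check: W+ + W- = 36 should equal n(n+1)/2 = 36.)
Step 4: Test statistic W = min(W+, W-) = 15.5.
Step 5: Ties in |d|, so use the tie-corrected normal approximation.
        E[W] = n(n+1)/4 = 8*9/4 = 18.
        Tie groups: |d|=3 (t=2), |d|=6 (t=2), |d|=8 (t=3); sum(t^3 - t) = 36.
        Var[W] = n(n+1)(2n+1)/24 - sum(t^3-t)/48 = 1224/24 - 36/48 = 50.25.
        z = (W - E[W]) / sqrt(Var[W]) = (15.5 - 18) / 7.0887 = -0.3527.
        Two-sided p = 2*Phi(z) = 0.724334.
Step 6: alpha = 0.05. fail to reject H0.

W+ = 20.5, W- = 15.5, W = min = 15.5, p = 0.724334, fail to reject H0.


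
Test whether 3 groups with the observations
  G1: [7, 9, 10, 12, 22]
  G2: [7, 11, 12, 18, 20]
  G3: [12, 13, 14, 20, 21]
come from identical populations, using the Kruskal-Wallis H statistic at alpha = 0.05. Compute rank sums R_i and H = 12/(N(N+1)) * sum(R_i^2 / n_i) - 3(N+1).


Step 1: Combine all N = 15 observations and assign midranks.
sorted (value, group, rank): (7,G1,1.5), (7,G2,1.5), (9,G1,3), (10,G1,4), (11,G2,5), (12,G1,7), (12,G2,7), (12,G3,7), (13,G3,9), (14,G3,10), (18,G2,11), (20,G2,12.5), (20,G3,12.5), (21,G3,14), (22,G1,15)
Step 2: Sum ranks within each group.
R_1 = 30.5 (n_1 = 5)
R_2 = 37 (n_2 = 5)
R_3 = 52.5 (n_3 = 5)
Step 3: H = 12/(N(N+1)) * sum(R_i^2/n_i) - 3(N+1)
     = 12/(15*16) * (30.5^2/5 + 37^2/5 + 52.5^2/5) - 3*16
     = 0.050000 * 1011.1 - 48
     = 2.555000.
Step 4: Ties present; correction factor C = 1 - 36/(15^3 - 15) = 0.989286. Corrected H = 2.555000 / 0.989286 = 2.582671.
Step 5: Under H0, H ~ chi^2(2); p-value = 0.274903.
Step 6: alpha = 0.05. fail to reject H0.

H = 2.5827, df = 2, p = 0.274903, fail to reject H0.


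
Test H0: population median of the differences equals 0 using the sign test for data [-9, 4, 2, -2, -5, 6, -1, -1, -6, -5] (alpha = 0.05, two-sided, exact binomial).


Step 1: Discard zero differences. Original n = 10; n_eff = number of nonzero differences = 10.
Nonzero differences (with sign): -9, +4, +2, -2, -5, +6, -1, -1, -6, -5
Step 2: Count signs: positive = 3, negative = 7.
Step 3: Under H0: P(positive) = 0.5, so the number of positives S ~ Bin(10, 0.5).
Step 4: Two-sided exact p-value = sum of Bin(10,0.5) probabilities at or below the observed probability = 0.343750.
Step 5: alpha = 0.05. fail to reject H0.

n_eff = 10, pos = 3, neg = 7, p = 0.343750, fail to reject H0.


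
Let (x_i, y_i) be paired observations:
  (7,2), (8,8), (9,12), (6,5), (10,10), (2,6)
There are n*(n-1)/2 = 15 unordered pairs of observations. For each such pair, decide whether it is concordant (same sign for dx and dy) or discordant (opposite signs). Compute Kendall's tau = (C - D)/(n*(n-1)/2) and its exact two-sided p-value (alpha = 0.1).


Step 1: Enumerate the 15 unordered pairs (i,j) with i<j and classify each by sign(x_j-x_i) * sign(y_j-y_i).
  (1,2):dx=+1,dy=+6->C; (1,3):dx=+2,dy=+10->C; (1,4):dx=-1,dy=+3->D; (1,5):dx=+3,dy=+8->C
  (1,6):dx=-5,dy=+4->D; (2,3):dx=+1,dy=+4->C; (2,4):dx=-2,dy=-3->C; (2,5):dx=+2,dy=+2->C
  (2,6):dx=-6,dy=-2->C; (3,4):dx=-3,dy=-7->C; (3,5):dx=+1,dy=-2->D; (3,6):dx=-7,dy=-6->C
  (4,5):dx=+4,dy=+5->C; (4,6):dx=-4,dy=+1->D; (5,6):dx=-8,dy=-4->C
Step 2: C = 11, D = 4, total pairs = 15.
Step 3: tau = (C - D)/(n(n-1)/2) = (11 - 4)/15 = 0.466667.
Step 4: Exact two-sided p-value (enumerate n! = 720 permutations of y under H0): p = 0.272222.
Step 5: alpha = 0.1. fail to reject H0.

tau_b = 0.4667 (C=11, D=4), p = 0.272222, fail to reject H0.


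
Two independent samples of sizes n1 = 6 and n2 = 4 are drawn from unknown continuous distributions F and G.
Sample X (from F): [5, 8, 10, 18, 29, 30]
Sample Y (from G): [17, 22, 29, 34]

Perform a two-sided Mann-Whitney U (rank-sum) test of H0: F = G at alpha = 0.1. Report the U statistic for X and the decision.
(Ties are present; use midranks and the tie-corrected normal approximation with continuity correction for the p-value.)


Step 1: Combine and sort all 10 observations; assign midranks.
sorted (value, group): (5,X), (8,X), (10,X), (17,Y), (18,X), (22,Y), (29,X), (29,Y), (30,X), (34,Y)
ranks: 5->1, 8->2, 10->3, 17->4, 18->5, 22->6, 29->7.5, 29->7.5, 30->9, 34->10
Step 2: Rank sum for X: R1 = 1 + 2 + 3 + 5 + 7.5 + 9 = 27.5.
Step 3: U_X = R1 - n1(n1+1)/2 = 27.5 - 6*7/2 = 27.5 - 21 = 6.5.
       U_Y = n1*n2 - U_X = 24 - 6.5 = 17.5.
Step 4: Ties are present, so use the tie-corrected normal approximation (with continuity correction) for the p-value.
Step 5: p-value = 0.284958; compare to alpha = 0.1. fail to reject H0.

U_X = 6.5, p = 0.284958, fail to reject H0 at alpha = 0.1.


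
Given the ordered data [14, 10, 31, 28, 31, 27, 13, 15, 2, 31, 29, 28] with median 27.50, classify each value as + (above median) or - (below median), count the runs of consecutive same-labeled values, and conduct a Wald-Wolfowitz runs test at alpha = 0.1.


Step 1: Compute median = 27.50; label A = above, B = below.
Labels in order: BBAAABBBBAAA  (n_A = 6, n_B = 6)
Step 2: Count runs R = 4.
Step 3: Under H0 (random ordering), E[R] = 2*n_A*n_B/(n_A+n_B) + 1 = 2*6*6/12 + 1 = 7.0000.
        Var[R] = 2*n_A*n_B*(2*n_A*n_B - n_A - n_B) / ((n_A+n_B)^2 * (n_A+n_B-1)) = 4320/1584 = 2.7273.
        SD[R] = 1.6514.
Step 4: Continuity-corrected z = (R + 0.5 - E[R]) / SD[R] = (4 + 0.5 - 7.0000) / 1.6514 = -1.5138.
Step 5: Two-sided p-value via normal approximation = 2*(1 - Phi(|z|)) = 0.130070.
Step 6: alpha = 0.1. fail to reject H0.

R = 4, z = -1.5138, p = 0.130070, fail to reject H0.


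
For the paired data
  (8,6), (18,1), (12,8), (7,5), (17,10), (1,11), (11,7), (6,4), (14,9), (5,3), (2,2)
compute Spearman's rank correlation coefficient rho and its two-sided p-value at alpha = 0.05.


Step 1: Rank x and y separately (midranks; no ties here).
rank(x): 8->6, 18->11, 12->8, 7->5, 17->10, 1->1, 11->7, 6->4, 14->9, 5->3, 2->2
rank(y): 6->6, 1->1, 8->8, 5->5, 10->10, 11->11, 7->7, 4->4, 9->9, 3->3, 2->2
Step 2: d_i = R_x(i) - R_y(i); compute d_i^2.
  (6-6)^2=0, (11-1)^2=100, (8-8)^2=0, (5-5)^2=0, (10-10)^2=0, (1-11)^2=100, (7-7)^2=0, (4-4)^2=0, (9-9)^2=0, (3-3)^2=0, (2-2)^2=0
sum(d^2) = 200.
Step 3: rho = 1 - 6*200 / (11*(11^2 - 1)) = 1 - 1200/1320 = 0.090909.
Step 4: Under H0, t = rho * sqrt((n-2)/(1-rho^2)) = 0.2739 ~ t(9).
Step 5: Two-sided p-value from the t-distribution with 9 df = 0.790373.
Step 6: alpha = 0.05. fail to reject H0.

rho = 0.0909, p = 0.790373, fail to reject H0 at alpha = 0.05.


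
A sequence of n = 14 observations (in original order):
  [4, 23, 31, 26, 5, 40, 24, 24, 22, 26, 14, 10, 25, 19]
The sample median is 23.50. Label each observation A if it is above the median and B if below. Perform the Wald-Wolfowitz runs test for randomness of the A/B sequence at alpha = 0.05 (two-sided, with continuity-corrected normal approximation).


Step 1: Compute median = 23.50; label A = above, B = below.
Labels in order: BBAABAAABABBAB  (n_A = 7, n_B = 7)
Step 2: Count runs R = 9.
Step 3: Under H0 (random ordering), E[R] = 2*n_A*n_B/(n_A+n_B) + 1 = 2*7*7/14 + 1 = 8.0000.
        Var[R] = 2*n_A*n_B*(2*n_A*n_B - n_A - n_B) / ((n_A+n_B)^2 * (n_A+n_B-1)) = 8232/2548 = 3.2308.
        SD[R] = 1.7974.
Step 4: Continuity-corrected z = (R - 0.5 - E[R]) / SD[R] = (9 - 0.5 - 8.0000) / 1.7974 = 0.2782.
Step 5: Two-sided p-value via normal approximation = 2*(1 - Phi(|z|)) = 0.780879.
Step 6: alpha = 0.05. fail to reject H0.

R = 9, z = 0.2782, p = 0.780879, fail to reject H0.


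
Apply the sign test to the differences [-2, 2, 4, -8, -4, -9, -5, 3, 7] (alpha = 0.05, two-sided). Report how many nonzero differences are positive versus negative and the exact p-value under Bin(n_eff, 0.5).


Step 1: Discard zero differences. Original n = 9; n_eff = number of nonzero differences = 9.
Nonzero differences (with sign): -2, +2, +4, -8, -4, -9, -5, +3, +7
Step 2: Count signs: positive = 4, negative = 5.
Step 3: Under H0: P(positive) = 0.5, so the number of positives S ~ Bin(9, 0.5).
Step 4: Two-sided exact p-value = sum of Bin(9,0.5) probabilities at or below the observed probability = 1.000000.
Step 5: alpha = 0.05. fail to reject H0.

n_eff = 9, pos = 4, neg = 5, p = 1.000000, fail to reject H0.


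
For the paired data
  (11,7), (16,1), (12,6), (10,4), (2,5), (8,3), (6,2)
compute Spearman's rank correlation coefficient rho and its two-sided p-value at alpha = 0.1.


Step 1: Rank x and y separately (midranks; no ties here).
rank(x): 11->5, 16->7, 12->6, 10->4, 2->1, 8->3, 6->2
rank(y): 7->7, 1->1, 6->6, 4->4, 5->5, 3->3, 2->2
Step 2: d_i = R_x(i) - R_y(i); compute d_i^2.
  (5-7)^2=4, (7-1)^2=36, (6-6)^2=0, (4-4)^2=0, (1-5)^2=16, (3-3)^2=0, (2-2)^2=0
sum(d^2) = 56.
Step 3: rho = 1 - 6*56 / (7*(7^2 - 1)) = 1 - 336/336 = 0.000000.
Step 4: Under H0, t = rho * sqrt((n-2)/(1-rho^2)) = 0.0000 ~ t(5).
Step 5: Two-sided p-value from the t-distribution with 5 df = 1.000000.
Step 6: alpha = 0.1. fail to reject H0.

rho = 0.0000, p = 1.000000, fail to reject H0 at alpha = 0.1.


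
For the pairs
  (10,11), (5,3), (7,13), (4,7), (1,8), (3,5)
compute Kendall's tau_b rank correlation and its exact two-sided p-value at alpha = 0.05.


Step 1: Enumerate the 15 unordered pairs (i,j) with i<j and classify each by sign(x_j-x_i) * sign(y_j-y_i).
  (1,2):dx=-5,dy=-8->C; (1,3):dx=-3,dy=+2->D; (1,4):dx=-6,dy=-4->C; (1,5):dx=-9,dy=-3->C
  (1,6):dx=-7,dy=-6->C; (2,3):dx=+2,dy=+10->C; (2,4):dx=-1,dy=+4->D; (2,5):dx=-4,dy=+5->D
  (2,6):dx=-2,dy=+2->D; (3,4):dx=-3,dy=-6->C; (3,5):dx=-6,dy=-5->C; (3,6):dx=-4,dy=-8->C
  (4,5):dx=-3,dy=+1->D; (4,6):dx=-1,dy=-2->C; (5,6):dx=+2,dy=-3->D
Step 2: C = 9, D = 6, total pairs = 15.
Step 3: tau = (C - D)/(n(n-1)/2) = (9 - 6)/15 = 0.200000.
Step 4: Exact two-sided p-value (enumerate n! = 720 permutations of y under H0): p = 0.719444.
Step 5: alpha = 0.05. fail to reject H0.

tau_b = 0.2000 (C=9, D=6), p = 0.719444, fail to reject H0.


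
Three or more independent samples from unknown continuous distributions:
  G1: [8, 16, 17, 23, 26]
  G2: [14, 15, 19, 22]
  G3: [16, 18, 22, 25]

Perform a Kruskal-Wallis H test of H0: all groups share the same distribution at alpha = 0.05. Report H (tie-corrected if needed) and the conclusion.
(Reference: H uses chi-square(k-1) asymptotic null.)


Step 1: Combine all N = 13 observations and assign midranks.
sorted (value, group, rank): (8,G1,1), (14,G2,2), (15,G2,3), (16,G1,4.5), (16,G3,4.5), (17,G1,6), (18,G3,7), (19,G2,8), (22,G2,9.5), (22,G3,9.5), (23,G1,11), (25,G3,12), (26,G1,13)
Step 2: Sum ranks within each group.
R_1 = 35.5 (n_1 = 5)
R_2 = 22.5 (n_2 = 4)
R_3 = 33 (n_3 = 4)
Step 3: H = 12/(N(N+1)) * sum(R_i^2/n_i) - 3(N+1)
     = 12/(13*14) * (35.5^2/5 + 22.5^2/4 + 33^2/4) - 3*14
     = 0.065934 * 650.862 - 42
     = 0.914011.
Step 4: Ties present; correction factor C = 1 - 12/(13^3 - 13) = 0.994505. Corrected H = 0.914011 / 0.994505 = 0.919061.
Step 5: Under H0, H ~ chi^2(2); p-value = 0.631580.
Step 6: alpha = 0.05. fail to reject H0.

H = 0.9191, df = 2, p = 0.631580, fail to reject H0.


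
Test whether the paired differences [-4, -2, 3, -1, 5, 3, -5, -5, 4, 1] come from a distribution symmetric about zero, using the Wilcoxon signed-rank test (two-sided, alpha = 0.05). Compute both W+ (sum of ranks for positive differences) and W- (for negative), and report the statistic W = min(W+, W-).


Step 1: Drop any zero differences (none here) and take |d_i|.
|d| = [4, 2, 3, 1, 5, 3, 5, 5, 4, 1]
Step 2: Midrank |d_i| (ties get averaged ranks).
ranks: |4|->6.5, |2|->3, |3|->4.5, |1|->1.5, |5|->9, |3|->4.5, |5|->9, |5|->9, |4|->6.5, |1|->1.5
Step 3: Attach original signs; sum ranks with positive sign and with negative sign.
W+ = 4.5 + 9 + 4.5 + 6.5 + 1.5 = 26
W- = 6.5 + 3 + 1.5 + 9 + 9 = 29
(Check: W+ + W- = 55 should equal n(n+1)/2 = 55.)
Step 4: Test statistic W = min(W+, W-) = 26.
Step 5: Ties in |d|, so use the tie-corrected normal approximation.
        E[W] = n(n+1)/4 = 10*11/4 = 27.5.
        Tie groups: |d|=1 (t=2), |d|=3 (t=2), |d|=4 (t=2), |d|=5 (t=3); sum(t^3 - t) = 42.
        Var[W] = n(n+1)(2n+1)/24 - sum(t^3-t)/48 = 2310/24 - 42/48 = 95.375.
        z = (W - E[W]) / sqrt(Var[W]) = (26 - 27.5) / 9.7660 = -0.1536.
        Two-sided p = 2*Phi(z) = 0.877930.
Step 6: alpha = 0.05. fail to reject H0.

W+ = 26, W- = 29, W = min = 26, p = 0.877930, fail to reject H0.


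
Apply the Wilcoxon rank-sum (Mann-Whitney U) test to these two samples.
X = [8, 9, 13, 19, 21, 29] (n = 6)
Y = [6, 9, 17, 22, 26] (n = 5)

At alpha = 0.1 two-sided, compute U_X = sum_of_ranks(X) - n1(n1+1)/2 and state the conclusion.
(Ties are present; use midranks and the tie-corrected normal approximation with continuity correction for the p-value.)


Step 1: Combine and sort all 11 observations; assign midranks.
sorted (value, group): (6,Y), (8,X), (9,X), (9,Y), (13,X), (17,Y), (19,X), (21,X), (22,Y), (26,Y), (29,X)
ranks: 6->1, 8->2, 9->3.5, 9->3.5, 13->5, 17->6, 19->7, 21->8, 22->9, 26->10, 29->11
Step 2: Rank sum for X: R1 = 2 + 3.5 + 5 + 7 + 8 + 11 = 36.5.
Step 3: U_X = R1 - n1(n1+1)/2 = 36.5 - 6*7/2 = 36.5 - 21 = 15.5.
       U_Y = n1*n2 - U_X = 30 - 15.5 = 14.5.
Step 4: Ties are present, so use the tie-corrected normal approximation (with continuity correction) for the p-value.
Step 5: p-value = 1.000000; compare to alpha = 0.1. fail to reject H0.

U_X = 15.5, p = 1.000000, fail to reject H0 at alpha = 0.1.


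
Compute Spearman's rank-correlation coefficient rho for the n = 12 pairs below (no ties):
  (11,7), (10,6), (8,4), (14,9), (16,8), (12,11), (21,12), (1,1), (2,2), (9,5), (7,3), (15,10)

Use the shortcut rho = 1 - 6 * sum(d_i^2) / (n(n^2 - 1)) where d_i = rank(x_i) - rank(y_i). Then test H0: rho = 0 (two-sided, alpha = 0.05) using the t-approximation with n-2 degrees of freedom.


Step 1: Rank x and y separately (midranks; no ties here).
rank(x): 11->7, 10->6, 8->4, 14->9, 16->11, 12->8, 21->12, 1->1, 2->2, 9->5, 7->3, 15->10
rank(y): 7->7, 6->6, 4->4, 9->9, 8->8, 11->11, 12->12, 1->1, 2->2, 5->5, 3->3, 10->10
Step 2: d_i = R_x(i) - R_y(i); compute d_i^2.
  (7-7)^2=0, (6-6)^2=0, (4-4)^2=0, (9-9)^2=0, (11-8)^2=9, (8-11)^2=9, (12-12)^2=0, (1-1)^2=0, (2-2)^2=0, (5-5)^2=0, (3-3)^2=0, (10-10)^2=0
sum(d^2) = 18.
Step 3: rho = 1 - 6*18 / (12*(12^2 - 1)) = 1 - 108/1716 = 0.937063.
Step 4: Under H0, t = rho * sqrt((n-2)/(1-rho^2)) = 8.4868 ~ t(10).
Step 5: Two-sided p-value from the t-distribution with 10 df = 0.000007.
Step 6: alpha = 0.05. reject H0.

rho = 0.9371, p = 0.000007, reject H0 at alpha = 0.05.


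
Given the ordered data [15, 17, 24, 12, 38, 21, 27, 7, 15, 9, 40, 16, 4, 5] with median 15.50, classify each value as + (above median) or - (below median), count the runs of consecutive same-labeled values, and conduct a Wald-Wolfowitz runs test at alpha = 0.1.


Step 1: Compute median = 15.50; label A = above, B = below.
Labels in order: BAABAAABBBAABB  (n_A = 7, n_B = 7)
Step 2: Count runs R = 7.
Step 3: Under H0 (random ordering), E[R] = 2*n_A*n_B/(n_A+n_B) + 1 = 2*7*7/14 + 1 = 8.0000.
        Var[R] = 2*n_A*n_B*(2*n_A*n_B - n_A - n_B) / ((n_A+n_B)^2 * (n_A+n_B-1)) = 8232/2548 = 3.2308.
        SD[R] = 1.7974.
Step 4: Continuity-corrected z = (R + 0.5 - E[R]) / SD[R] = (7 + 0.5 - 8.0000) / 1.7974 = -0.2782.
Step 5: Two-sided p-value via normal approximation = 2*(1 - Phi(|z|)) = 0.780879.
Step 6: alpha = 0.1. fail to reject H0.

R = 7, z = -0.2782, p = 0.780879, fail to reject H0.


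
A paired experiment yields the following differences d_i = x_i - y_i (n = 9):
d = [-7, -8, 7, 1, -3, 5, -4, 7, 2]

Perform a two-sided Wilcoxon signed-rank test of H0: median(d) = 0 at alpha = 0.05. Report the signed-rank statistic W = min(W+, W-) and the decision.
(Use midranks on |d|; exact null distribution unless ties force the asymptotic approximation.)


Step 1: Drop any zero differences (none here) and take |d_i|.
|d| = [7, 8, 7, 1, 3, 5, 4, 7, 2]
Step 2: Midrank |d_i| (ties get averaged ranks).
ranks: |7|->7, |8|->9, |7|->7, |1|->1, |3|->3, |5|->5, |4|->4, |7|->7, |2|->2
Step 3: Attach original signs; sum ranks with positive sign and with negative sign.
W+ = 7 + 1 + 5 + 7 + 2 = 22
W- = 7 + 9 + 3 + 4 = 23
(Check: W+ + W- = 45 should equal n(n+1)/2 = 45.)
Step 4: Test statistic W = min(W+, W-) = 22.
Step 5: Ties in |d|, so use the tie-corrected normal approximation.
        E[W] = n(n+1)/4 = 9*10/4 = 22.5.
        Tie groups: |d|=7 (t=3); sum(t^3 - t) = 24.
        Var[W] = n(n+1)(2n+1)/24 - sum(t^3-t)/48 = 1710/24 - 24/48 = 70.75.
        z = (W - E[W]) / sqrt(Var[W]) = (22 - 22.5) / 8.4113 = -0.0594.
        Two-sided p = 2*Phi(z) = 0.952599.
Step 6: alpha = 0.05. fail to reject H0.

W+ = 22, W- = 23, W = min = 22, p = 0.952599, fail to reject H0.


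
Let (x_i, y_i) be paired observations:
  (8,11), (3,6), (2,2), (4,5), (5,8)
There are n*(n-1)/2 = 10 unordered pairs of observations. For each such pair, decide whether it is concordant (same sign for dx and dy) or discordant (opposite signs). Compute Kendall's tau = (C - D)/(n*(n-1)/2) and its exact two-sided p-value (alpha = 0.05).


Step 1: Enumerate the 10 unordered pairs (i,j) with i<j and classify each by sign(x_j-x_i) * sign(y_j-y_i).
  (1,2):dx=-5,dy=-5->C; (1,3):dx=-6,dy=-9->C; (1,4):dx=-4,dy=-6->C; (1,5):dx=-3,dy=-3->C
  (2,3):dx=-1,dy=-4->C; (2,4):dx=+1,dy=-1->D; (2,5):dx=+2,dy=+2->C; (3,4):dx=+2,dy=+3->C
  (3,5):dx=+3,dy=+6->C; (4,5):dx=+1,dy=+3->C
Step 2: C = 9, D = 1, total pairs = 10.
Step 3: tau = (C - D)/(n(n-1)/2) = (9 - 1)/10 = 0.800000.
Step 4: Exact two-sided p-value (enumerate n! = 120 permutations of y under H0): p = 0.083333.
Step 5: alpha = 0.05. fail to reject H0.

tau_b = 0.8000 (C=9, D=1), p = 0.083333, fail to reject H0.


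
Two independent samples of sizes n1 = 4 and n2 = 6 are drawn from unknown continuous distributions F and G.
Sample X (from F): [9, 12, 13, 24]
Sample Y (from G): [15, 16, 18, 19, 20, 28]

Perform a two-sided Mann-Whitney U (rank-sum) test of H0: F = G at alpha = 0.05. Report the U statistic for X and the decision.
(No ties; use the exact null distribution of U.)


Step 1: Combine and sort all 10 observations; assign midranks.
sorted (value, group): (9,X), (12,X), (13,X), (15,Y), (16,Y), (18,Y), (19,Y), (20,Y), (24,X), (28,Y)
ranks: 9->1, 12->2, 13->3, 15->4, 16->5, 18->6, 19->7, 20->8, 24->9, 28->10
Step 2: Rank sum for X: R1 = 1 + 2 + 3 + 9 = 15.
Step 3: U_X = R1 - n1(n1+1)/2 = 15 - 4*5/2 = 15 - 10 = 5.
       U_Y = n1*n2 - U_X = 24 - 5 = 19.
Step 4: No ties, so the exact null distribution of U (based on enumerating the C(10,4) = 210 equally likely rank assignments) gives the two-sided p-value.
Step 5: p-value = 0.171429; compare to alpha = 0.05. fail to reject H0.

U_X = 5, p = 0.171429, fail to reject H0 at alpha = 0.05.


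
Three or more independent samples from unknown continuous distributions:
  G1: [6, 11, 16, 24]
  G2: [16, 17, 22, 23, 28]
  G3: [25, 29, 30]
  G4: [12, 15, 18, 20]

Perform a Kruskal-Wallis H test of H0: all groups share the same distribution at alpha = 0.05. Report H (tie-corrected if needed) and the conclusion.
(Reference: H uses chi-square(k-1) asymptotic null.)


Step 1: Combine all N = 16 observations and assign midranks.
sorted (value, group, rank): (6,G1,1), (11,G1,2), (12,G4,3), (15,G4,4), (16,G1,5.5), (16,G2,5.5), (17,G2,7), (18,G4,8), (20,G4,9), (22,G2,10), (23,G2,11), (24,G1,12), (25,G3,13), (28,G2,14), (29,G3,15), (30,G3,16)
Step 2: Sum ranks within each group.
R_1 = 20.5 (n_1 = 4)
R_2 = 47.5 (n_2 = 5)
R_3 = 44 (n_3 = 3)
R_4 = 24 (n_4 = 4)
Step 3: H = 12/(N(N+1)) * sum(R_i^2/n_i) - 3(N+1)
     = 12/(16*17) * (20.5^2/4 + 47.5^2/5 + 44^2/3 + 24^2/4) - 3*17
     = 0.044118 * 1345.65 - 51
     = 8.366728.
Step 4: Ties present; correction factor C = 1 - 6/(16^3 - 16) = 0.998529. Corrected H = 8.366728 / 0.998529 = 8.379050.
Step 5: Under H0, H ~ chi^2(3); p-value = 0.038794.
Step 6: alpha = 0.05. reject H0.

H = 8.3791, df = 3, p = 0.038794, reject H0.


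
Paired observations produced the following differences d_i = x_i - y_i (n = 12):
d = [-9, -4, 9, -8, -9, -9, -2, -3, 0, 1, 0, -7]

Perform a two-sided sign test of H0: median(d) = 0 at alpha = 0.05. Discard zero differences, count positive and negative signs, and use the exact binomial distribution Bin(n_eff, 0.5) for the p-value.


Step 1: Discard zero differences. Original n = 12; n_eff = number of nonzero differences = 10.
Nonzero differences (with sign): -9, -4, +9, -8, -9, -9, -2, -3, +1, -7
Step 2: Count signs: positive = 2, negative = 8.
Step 3: Under H0: P(positive) = 0.5, so the number of positives S ~ Bin(10, 0.5).
Step 4: Two-sided exact p-value = sum of Bin(10,0.5) probabilities at or below the observed probability = 0.109375.
Step 5: alpha = 0.05. fail to reject H0.

n_eff = 10, pos = 2, neg = 8, p = 0.109375, fail to reject H0.


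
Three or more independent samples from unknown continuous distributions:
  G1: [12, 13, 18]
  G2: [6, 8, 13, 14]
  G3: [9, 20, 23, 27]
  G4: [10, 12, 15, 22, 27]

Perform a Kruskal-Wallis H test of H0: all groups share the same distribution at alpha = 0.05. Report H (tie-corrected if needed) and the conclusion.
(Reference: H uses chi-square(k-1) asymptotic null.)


Step 1: Combine all N = 16 observations and assign midranks.
sorted (value, group, rank): (6,G2,1), (8,G2,2), (9,G3,3), (10,G4,4), (12,G1,5.5), (12,G4,5.5), (13,G1,7.5), (13,G2,7.5), (14,G2,9), (15,G4,10), (18,G1,11), (20,G3,12), (22,G4,13), (23,G3,14), (27,G3,15.5), (27,G4,15.5)
Step 2: Sum ranks within each group.
R_1 = 24 (n_1 = 3)
R_2 = 19.5 (n_2 = 4)
R_3 = 44.5 (n_3 = 4)
R_4 = 48 (n_4 = 5)
Step 3: H = 12/(N(N+1)) * sum(R_i^2/n_i) - 3(N+1)
     = 12/(16*17) * (24^2/3 + 19.5^2/4 + 44.5^2/4 + 48^2/5) - 3*17
     = 0.044118 * 1242.92 - 51
     = 3.834926.
Step 4: Ties present; correction factor C = 1 - 18/(16^3 - 16) = 0.995588. Corrected H = 3.834926 / 0.995588 = 3.851920.
Step 5: Under H0, H ~ chi^2(3); p-value = 0.277904.
Step 6: alpha = 0.05. fail to reject H0.

H = 3.8519, df = 3, p = 0.277904, fail to reject H0.


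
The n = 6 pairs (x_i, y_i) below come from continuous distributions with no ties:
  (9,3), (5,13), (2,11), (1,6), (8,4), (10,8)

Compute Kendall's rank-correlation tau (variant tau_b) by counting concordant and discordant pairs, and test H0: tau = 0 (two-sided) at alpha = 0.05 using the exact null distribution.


Step 1: Enumerate the 15 unordered pairs (i,j) with i<j and classify each by sign(x_j-x_i) * sign(y_j-y_i).
  (1,2):dx=-4,dy=+10->D; (1,3):dx=-7,dy=+8->D; (1,4):dx=-8,dy=+3->D; (1,5):dx=-1,dy=+1->D
  (1,6):dx=+1,dy=+5->C; (2,3):dx=-3,dy=-2->C; (2,4):dx=-4,dy=-7->C; (2,5):dx=+3,dy=-9->D
  (2,6):dx=+5,dy=-5->D; (3,4):dx=-1,dy=-5->C; (3,5):dx=+6,dy=-7->D; (3,6):dx=+8,dy=-3->D
  (4,5):dx=+7,dy=-2->D; (4,6):dx=+9,dy=+2->C; (5,6):dx=+2,dy=+4->C
Step 2: C = 6, D = 9, total pairs = 15.
Step 3: tau = (C - D)/(n(n-1)/2) = (6 - 9)/15 = -0.200000.
Step 4: Exact two-sided p-value (enumerate n! = 720 permutations of y under H0): p = 0.719444.
Step 5: alpha = 0.05. fail to reject H0.

tau_b = -0.2000 (C=6, D=9), p = 0.719444, fail to reject H0.


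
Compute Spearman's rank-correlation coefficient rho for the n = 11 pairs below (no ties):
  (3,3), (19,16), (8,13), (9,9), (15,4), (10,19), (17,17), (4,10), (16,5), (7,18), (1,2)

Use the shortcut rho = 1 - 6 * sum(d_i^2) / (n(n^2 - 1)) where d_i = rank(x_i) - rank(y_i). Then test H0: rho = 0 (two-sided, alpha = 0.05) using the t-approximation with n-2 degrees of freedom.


Step 1: Rank x and y separately (midranks; no ties here).
rank(x): 3->2, 19->11, 8->5, 9->6, 15->8, 10->7, 17->10, 4->3, 16->9, 7->4, 1->1
rank(y): 3->2, 16->8, 13->7, 9->5, 4->3, 19->11, 17->9, 10->6, 5->4, 18->10, 2->1
Step 2: d_i = R_x(i) - R_y(i); compute d_i^2.
  (2-2)^2=0, (11-8)^2=9, (5-7)^2=4, (6-5)^2=1, (8-3)^2=25, (7-11)^2=16, (10-9)^2=1, (3-6)^2=9, (9-4)^2=25, (4-10)^2=36, (1-1)^2=0
sum(d^2) = 126.
Step 3: rho = 1 - 6*126 / (11*(11^2 - 1)) = 1 - 756/1320 = 0.427273.
Step 4: Under H0, t = rho * sqrt((n-2)/(1-rho^2)) = 1.4177 ~ t(9).
Step 5: Two-sided p-value from the t-distribution with 9 df = 0.189944.
Step 6: alpha = 0.05. fail to reject H0.

rho = 0.4273, p = 0.189944, fail to reject H0 at alpha = 0.05.


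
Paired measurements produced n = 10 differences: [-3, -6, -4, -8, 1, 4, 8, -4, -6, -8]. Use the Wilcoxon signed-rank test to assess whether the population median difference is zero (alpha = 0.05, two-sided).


Step 1: Drop any zero differences (none here) and take |d_i|.
|d| = [3, 6, 4, 8, 1, 4, 8, 4, 6, 8]
Step 2: Midrank |d_i| (ties get averaged ranks).
ranks: |3|->2, |6|->6.5, |4|->4, |8|->9, |1|->1, |4|->4, |8|->9, |4|->4, |6|->6.5, |8|->9
Step 3: Attach original signs; sum ranks with positive sign and with negative sign.
W+ = 1 + 4 + 9 = 14
W- = 2 + 6.5 + 4 + 9 + 4 + 6.5 + 9 = 41
(Check: W+ + W- = 55 should equal n(n+1)/2 = 55.)
Step 4: Test statistic W = min(W+, W-) = 14.
Step 5: Ties in |d|, so use the tie-corrected normal approximation.
        E[W] = n(n+1)/4 = 10*11/4 = 27.5.
        Tie groups: |d|=4 (t=3), |d|=6 (t=2), |d|=8 (t=3); sum(t^3 - t) = 54.
        Var[W] = n(n+1)(2n+1)/24 - sum(t^3-t)/48 = 2310/24 - 54/48 = 95.125.
        z = (W - E[W]) / sqrt(Var[W]) = (14 - 27.5) / 9.7532 = -1.3842.
        Two-sided p = 2*Phi(z) = 0.166309.
Step 6: alpha = 0.05. fail to reject H0.

W+ = 14, W- = 41, W = min = 14, p = 0.166309, fail to reject H0.


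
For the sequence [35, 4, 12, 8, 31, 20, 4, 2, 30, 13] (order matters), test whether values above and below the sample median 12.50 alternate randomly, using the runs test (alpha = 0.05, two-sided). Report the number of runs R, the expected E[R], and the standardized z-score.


Step 1: Compute median = 12.50; label A = above, B = below.
Labels in order: ABBBAABBAA  (n_A = 5, n_B = 5)
Step 2: Count runs R = 5.
Step 3: Under H0 (random ordering), E[R] = 2*n_A*n_B/(n_A+n_B) + 1 = 2*5*5/10 + 1 = 6.0000.
        Var[R] = 2*n_A*n_B*(2*n_A*n_B - n_A - n_B) / ((n_A+n_B)^2 * (n_A+n_B-1)) = 2000/900 = 2.2222.
        SD[R] = 1.4907.
Step 4: Continuity-corrected z = (R + 0.5 - E[R]) / SD[R] = (5 + 0.5 - 6.0000) / 1.4907 = -0.3354.
Step 5: Two-sided p-value via normal approximation = 2*(1 - Phi(|z|)) = 0.737316.
Step 6: alpha = 0.05. fail to reject H0.

R = 5, z = -0.3354, p = 0.737316, fail to reject H0.


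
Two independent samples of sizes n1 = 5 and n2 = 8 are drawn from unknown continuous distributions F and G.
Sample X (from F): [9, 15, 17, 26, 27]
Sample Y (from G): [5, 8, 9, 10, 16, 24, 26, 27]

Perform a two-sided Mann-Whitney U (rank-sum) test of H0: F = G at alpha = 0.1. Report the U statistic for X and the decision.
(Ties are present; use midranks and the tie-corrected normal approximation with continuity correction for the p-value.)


Step 1: Combine and sort all 13 observations; assign midranks.
sorted (value, group): (5,Y), (8,Y), (9,X), (9,Y), (10,Y), (15,X), (16,Y), (17,X), (24,Y), (26,X), (26,Y), (27,X), (27,Y)
ranks: 5->1, 8->2, 9->3.5, 9->3.5, 10->5, 15->6, 16->7, 17->8, 24->9, 26->10.5, 26->10.5, 27->12.5, 27->12.5
Step 2: Rank sum for X: R1 = 3.5 + 6 + 8 + 10.5 + 12.5 = 40.5.
Step 3: U_X = R1 - n1(n1+1)/2 = 40.5 - 5*6/2 = 40.5 - 15 = 25.5.
       U_Y = n1*n2 - U_X = 40 - 25.5 = 14.5.
Step 4: Ties are present, so use the tie-corrected normal approximation (with continuity correction) for the p-value.
Step 5: p-value = 0.462364; compare to alpha = 0.1. fail to reject H0.

U_X = 25.5, p = 0.462364, fail to reject H0 at alpha = 0.1.


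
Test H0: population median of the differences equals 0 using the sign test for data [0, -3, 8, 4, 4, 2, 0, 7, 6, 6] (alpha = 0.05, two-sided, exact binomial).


Step 1: Discard zero differences. Original n = 10; n_eff = number of nonzero differences = 8.
Nonzero differences (with sign): -3, +8, +4, +4, +2, +7, +6, +6
Step 2: Count signs: positive = 7, negative = 1.
Step 3: Under H0: P(positive) = 0.5, so the number of positives S ~ Bin(8, 0.5).
Step 4: Two-sided exact p-value = sum of Bin(8,0.5) probabilities at or below the observed probability = 0.070312.
Step 5: alpha = 0.05. fail to reject H0.

n_eff = 8, pos = 7, neg = 1, p = 0.070312, fail to reject H0.


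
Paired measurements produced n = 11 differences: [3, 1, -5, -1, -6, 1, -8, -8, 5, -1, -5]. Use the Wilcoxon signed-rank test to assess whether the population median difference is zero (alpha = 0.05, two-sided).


Step 1: Drop any zero differences (none here) and take |d_i|.
|d| = [3, 1, 5, 1, 6, 1, 8, 8, 5, 1, 5]
Step 2: Midrank |d_i| (ties get averaged ranks).
ranks: |3|->5, |1|->2.5, |5|->7, |1|->2.5, |6|->9, |1|->2.5, |8|->10.5, |8|->10.5, |5|->7, |1|->2.5, |5|->7
Step 3: Attach original signs; sum ranks with positive sign and with negative sign.
W+ = 5 + 2.5 + 2.5 + 7 = 17
W- = 7 + 2.5 + 9 + 10.5 + 10.5 + 2.5 + 7 = 49
(Check: W+ + W- = 66 should equal n(n+1)/2 = 66.)
Step 4: Test statistic W = min(W+, W-) = 17.
Step 5: Ties in |d|, so use the tie-corrected normal approximation.
        E[W] = n(n+1)/4 = 11*12/4 = 33.
        Tie groups: |d|=1 (t=4), |d|=5 (t=3), |d|=8 (t=2); sum(t^3 - t) = 90.
        Var[W] = n(n+1)(2n+1)/24 - sum(t^3-t)/48 = 3036/24 - 90/48 = 124.625.
        z = (W - E[W]) / sqrt(Var[W]) = (17 - 33) / 11.1636 = -1.4332.
        Two-sided p = 2*Phi(z) = 0.151791.
Step 6: alpha = 0.05. fail to reject H0.

W+ = 17, W- = 49, W = min = 17, p = 0.151791, fail to reject H0.
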